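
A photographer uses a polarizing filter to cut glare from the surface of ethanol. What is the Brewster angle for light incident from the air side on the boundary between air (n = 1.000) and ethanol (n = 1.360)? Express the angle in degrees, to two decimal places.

Here n₂/n₁ = 1.360/1.000 = 1.3600, and Brewster's law gives tan θ_B = n₂/n₁.
So θ_B = arctan 1.3600 = 53.67°.

θ_B ≈ 53.67°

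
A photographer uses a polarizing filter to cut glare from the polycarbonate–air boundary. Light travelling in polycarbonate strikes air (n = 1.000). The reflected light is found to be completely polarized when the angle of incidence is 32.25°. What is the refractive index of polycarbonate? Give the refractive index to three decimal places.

n ≈ 1.585

Full polarization of the reflected beam means tan θ_B = n₂/n₁, where n₁ is the incident medium (polycarbonate).
n₁ = n₂ / tan θ_B = 1.000 / tan 32.25° = 1.585.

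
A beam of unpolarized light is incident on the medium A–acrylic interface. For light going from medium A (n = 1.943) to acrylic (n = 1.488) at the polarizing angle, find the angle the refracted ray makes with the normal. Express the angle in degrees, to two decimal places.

θ_t ≈ 52.55°

tan θ_B = n₂/n₁ = 1.488/1.943 = 0.7658, so θ_B = 37.45°.
At Brewster's angle the reflected and refracted rays are perpendicular, so θ_t = 90° − θ_B = 90° − 37.45° = 52.55°.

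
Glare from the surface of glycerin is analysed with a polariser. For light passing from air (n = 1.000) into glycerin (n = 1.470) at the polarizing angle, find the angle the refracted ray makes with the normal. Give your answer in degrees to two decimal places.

First find Brewster's angle: tan θ_B = 1.470/1.000 = 1.4700, giving θ_B = 55.77°.
Since θ_B + θ_t = 90° at Brewster incidence, θ_t = 90° − 55.77° = 34.23°.

θ_t ≈ 34.23°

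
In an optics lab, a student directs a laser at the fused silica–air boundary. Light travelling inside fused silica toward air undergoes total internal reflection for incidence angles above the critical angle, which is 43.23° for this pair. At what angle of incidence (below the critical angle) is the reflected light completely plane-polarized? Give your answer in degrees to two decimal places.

θ_B ≈ 34.41°

sin θ_c = n₂/n₁, so n₂/n₁ = sin 43.23° = 0.6849.
Brewster: tan θ_B = n₂/n₁ = 0.6849.
θ_B = arctan(0.6849) = 34.41°.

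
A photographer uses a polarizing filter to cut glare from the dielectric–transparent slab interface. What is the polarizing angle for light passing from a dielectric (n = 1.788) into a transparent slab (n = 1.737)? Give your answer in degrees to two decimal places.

θ_B ≈ 44.17°

tan θ_B = n₂/n₁ = 1.737/1.788 = 0.9715. Taking the arctangent, θ_B = 44.17°.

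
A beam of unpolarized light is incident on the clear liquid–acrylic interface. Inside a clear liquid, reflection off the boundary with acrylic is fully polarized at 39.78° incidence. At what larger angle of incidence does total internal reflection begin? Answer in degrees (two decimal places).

θ_c ≈ 56.36°

n₂/n₁ = tan 39.78° = 0.8326; the critical angle satisfies sin θ_c = n₂/n₁.
θ_c = arcsin(0.8326) = 56.36°.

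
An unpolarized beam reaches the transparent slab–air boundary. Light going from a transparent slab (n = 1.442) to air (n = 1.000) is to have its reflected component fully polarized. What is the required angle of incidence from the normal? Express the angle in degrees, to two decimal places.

θ_B ≈ 34.74°

Here n₂/n₁ = 1.000/1.442 = 0.6935, and Brewster's law gives tan θ_B = n₂/n₁.
So θ_B = arctan 0.6935 = 34.74°.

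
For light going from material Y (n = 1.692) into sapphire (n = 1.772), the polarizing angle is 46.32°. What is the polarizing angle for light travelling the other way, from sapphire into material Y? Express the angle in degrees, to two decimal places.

tan θ_B' = n₁/n₂ = 1/tan θ_B, so θ_B' = 90° − θ_B.
θ_B' = 90° − 46.32° = 43.68°.

θ_B' ≈ 43.68°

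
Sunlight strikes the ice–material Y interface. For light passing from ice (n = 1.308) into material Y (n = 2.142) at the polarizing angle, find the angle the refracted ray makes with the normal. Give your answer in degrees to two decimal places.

θ_B = arctan(n₂/n₁) = arctan(2.142/1.308) = 58.59°.
At Brewster's angle the reflected and refracted rays are perpendicular, so θ_t = 90° − θ_B = 90° − 58.59° = 31.41°.

θ_t ≈ 31.41°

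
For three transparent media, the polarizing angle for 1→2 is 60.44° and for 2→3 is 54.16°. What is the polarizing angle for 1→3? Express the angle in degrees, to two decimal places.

Each Brewster angle gives a ratio: n₂/n₁ = tan 60.44° = 1.7632, n₃/n₂ = tan 54.16° = 1.3845.
Multiplying, n₃/n₁ = 1.7632 × 1.3845 = 2.4411, and θ_B(1→3) = arctan 2.4411 = 67.72°.

θ_B ≈ 67.72°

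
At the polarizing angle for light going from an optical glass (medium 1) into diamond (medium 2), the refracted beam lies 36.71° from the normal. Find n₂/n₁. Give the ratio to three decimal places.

θ_B + θ_t = 90°, so θ_B = 90° − 36.71° = 53.29°.
tan θ_B = n₂/n₁, so n₂/n₁ = tan 53.29° = 1.341.

n₂/n₁ ≈ 1.341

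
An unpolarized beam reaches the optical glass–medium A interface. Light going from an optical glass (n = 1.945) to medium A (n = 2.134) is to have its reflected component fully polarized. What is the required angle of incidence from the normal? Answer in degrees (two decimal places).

tan θ_B = n₂/n₁ = 2.134/1.945 = 1.0972.
So θ_B = arctan 1.0972 = 47.65°.

θ_B ≈ 47.65°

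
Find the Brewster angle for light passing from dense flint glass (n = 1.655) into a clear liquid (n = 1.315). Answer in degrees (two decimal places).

θ_B ≈ 38.47°

At Brewster's angle the reflected and refracted rays are perpendicular, which with Snell's law gives tan θ_B = n₂/n₁.
Here n₂/n₁ = 1.315/1.655 = 0.7946, and Brewster's law gives tan θ_B = n₂/n₁. Taking the arctangent, θ_B = 38.47°.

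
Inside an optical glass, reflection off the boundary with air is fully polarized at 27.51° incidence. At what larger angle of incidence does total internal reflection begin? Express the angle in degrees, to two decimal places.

From Brewster, n₂/n₁ = tan θ_B = tan 27.51° = 0.5208.
Then sin θ_c = n₂/n₁ = 0.5208, so θ_c = arcsin 0.5208 = 31.39°.

θ_c ≈ 31.39°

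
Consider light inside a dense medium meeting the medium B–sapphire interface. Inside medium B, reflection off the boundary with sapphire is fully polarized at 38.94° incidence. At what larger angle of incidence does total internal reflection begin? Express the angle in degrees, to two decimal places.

θ_c ≈ 53.91°

From Brewster, n₂/n₁ = tan θ_B = tan 38.94° = 0.8081.
Then sin θ_c = n₂/n₁ = 0.8081, so θ_c = arcsin 0.8081 = 53.91°.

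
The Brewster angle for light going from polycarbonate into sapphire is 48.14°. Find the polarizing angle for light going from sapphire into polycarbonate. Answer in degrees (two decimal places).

θ_B' ≈ 41.86°

tan θ_B' = n₁/n₂ = 1/tan θ_B, so θ_B' = 90° − θ_B.
θ_B' = 90° − 48.14° = 41.86°.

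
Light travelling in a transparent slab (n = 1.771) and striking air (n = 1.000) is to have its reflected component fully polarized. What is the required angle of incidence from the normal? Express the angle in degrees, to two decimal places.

Brewster's condition: tan θ_B = n₂/n₁ = 1.000/1.771 = 0.5647.
θ_B = arctan(0.5647) = 29.45°.

θ_B ≈ 29.45°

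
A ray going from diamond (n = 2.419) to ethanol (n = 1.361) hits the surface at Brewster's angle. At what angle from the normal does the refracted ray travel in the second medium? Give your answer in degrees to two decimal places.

tan θ_B = n₂/n₁ = 1.361/2.419 = 0.5626, so θ_B = 29.36°.
The refracted ray is perpendicular to the reflected ray, so θ_t = 90° − θ_B = 60.64°.

θ_t ≈ 60.64°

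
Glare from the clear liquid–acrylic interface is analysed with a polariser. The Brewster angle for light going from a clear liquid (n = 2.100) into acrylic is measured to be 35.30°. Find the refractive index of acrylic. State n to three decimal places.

n ≈ 1.487

Brewster's law: tan θ_B = n₂/n₁ (light incident in a clear liquid, refracted into acrylic).
n₂ = n₁ tan θ_B = 2.100 × tan 35.30° = 1.487.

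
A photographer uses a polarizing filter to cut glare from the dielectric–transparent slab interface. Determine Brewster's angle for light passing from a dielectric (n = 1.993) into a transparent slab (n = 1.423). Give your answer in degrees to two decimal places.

θ_B ≈ 35.53°

At Brewster's angle the reflected and refracted rays are perpendicular, which with Snell's law gives tan θ_B = n₂/n₁.
Here n₂/n₁ = 1.423/1.993 = 0.7140, and Brewster's law gives tan θ_B = n₂/n₁.
So θ_B = arctan 0.7140 = 35.53°.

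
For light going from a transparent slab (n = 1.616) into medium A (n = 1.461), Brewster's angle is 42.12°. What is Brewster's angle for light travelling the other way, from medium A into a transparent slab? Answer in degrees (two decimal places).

Reversing the direction swaps n₁ and n₂, so tan θ_B' = 1/tan θ_B and θ_B' = 90° − θ_B.
Hence θ_B' = 90° − 42.12° = 47.88°.

θ_B' ≈ 47.88°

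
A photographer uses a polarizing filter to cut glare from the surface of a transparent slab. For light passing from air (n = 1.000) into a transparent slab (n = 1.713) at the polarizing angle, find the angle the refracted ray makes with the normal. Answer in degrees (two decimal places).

First find Brewster's angle: tan θ_B = 1.713/1.000 = 1.7130, giving θ_B = 59.72°.
The refracted ray is perpendicular to the reflected ray, so θ_t = 90° − θ_B = 30.28°.

θ_t ≈ 30.28°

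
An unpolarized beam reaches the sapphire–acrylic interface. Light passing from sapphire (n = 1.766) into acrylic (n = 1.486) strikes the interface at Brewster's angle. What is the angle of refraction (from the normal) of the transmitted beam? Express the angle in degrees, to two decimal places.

First find Brewster's angle: tan θ_B = 1.486/1.766 = 0.8414, giving θ_B = 40.08°.
The refracted ray is perpendicular to the reflected ray, so θ_t = 90° − θ_B = 49.92°.

θ_t ≈ 49.92°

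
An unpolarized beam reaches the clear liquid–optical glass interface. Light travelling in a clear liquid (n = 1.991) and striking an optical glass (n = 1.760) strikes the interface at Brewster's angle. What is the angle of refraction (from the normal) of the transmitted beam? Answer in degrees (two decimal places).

First find Brewster's angle: tan θ_B = 1.760/1.991 = 0.8840, giving θ_B = 41.48°.
The refracted ray is perpendicular to the reflected ray, so θ_t = 90° − θ_B = 48.52°.

θ_t ≈ 48.52°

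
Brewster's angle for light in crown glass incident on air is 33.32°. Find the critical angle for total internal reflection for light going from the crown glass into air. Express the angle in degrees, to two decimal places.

θ_c ≈ 41.10°

tan θ_B = n₂/n₁ = tan 33.32° = 0.6574.
Total internal reflection: sin θ_c = n₂/n₁ = 0.6574.
θ_c = arcsin(0.6574) = 41.10°.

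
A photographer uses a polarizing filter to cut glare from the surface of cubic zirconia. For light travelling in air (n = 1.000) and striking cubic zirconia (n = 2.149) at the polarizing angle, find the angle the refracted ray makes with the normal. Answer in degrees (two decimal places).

θ_t ≈ 24.95°

tan θ_B = n₂/n₁ = 2.149/1.000 = 2.1490, so θ_B = 65.05°.
The refracted ray is perpendicular to the reflected ray, so θ_t = 90° − θ_B = 24.95°.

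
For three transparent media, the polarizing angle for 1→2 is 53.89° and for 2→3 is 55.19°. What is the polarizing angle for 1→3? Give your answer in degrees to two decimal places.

θ_B ≈ 63.11°

tan θ_B(1→2) = n₂/n₁ = tan 53.89° = 1.3708.
tan θ_B(2→3) = n₃/n₂ = tan 55.19° = 1.4383.
Multiplying, n₃/n₁ = 1.3708 × 1.4383 = 1.9716, and θ_B(1→3) = arctan 1.9716 = 63.11°.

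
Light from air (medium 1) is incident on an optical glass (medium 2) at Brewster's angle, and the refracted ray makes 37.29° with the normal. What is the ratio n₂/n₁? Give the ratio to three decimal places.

θ_B + θ_t = 90°, so θ_B = 90° − 37.29° = 52.71°.
Then n₂/n₁ = tan θ_B = tan 52.71° = 1.313.

n₂/n₁ ≈ 1.313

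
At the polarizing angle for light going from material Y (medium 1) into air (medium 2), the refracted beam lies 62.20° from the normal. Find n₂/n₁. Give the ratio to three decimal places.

θ_B + θ_t = 90°, so θ_B = 90° − 62.20° = 27.80°.
tan θ_B = n₂/n₁, so n₂/n₁ = tan 27.80° = 0.527.

n₂/n₁ ≈ 0.527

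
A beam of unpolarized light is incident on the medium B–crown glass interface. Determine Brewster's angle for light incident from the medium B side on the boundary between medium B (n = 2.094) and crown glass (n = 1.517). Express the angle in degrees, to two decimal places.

θ_B ≈ 35.92°

At Brewster's angle the reflected and refracted rays are perpendicular, which with Snell's law gives tan θ_B = n₂/n₁.
Brewster's condition: tan θ_B = n₂/n₁ = 1.517/2.094 = 0.7245. Taking the arctangent, θ_B = 35.92°.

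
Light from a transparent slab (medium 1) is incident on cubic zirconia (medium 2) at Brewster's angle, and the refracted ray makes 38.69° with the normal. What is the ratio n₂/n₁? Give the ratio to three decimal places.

θ_B + θ_t = 90°, so θ_B = 90° − 38.69° = 51.31°.
tan θ_B = n₂/n₁, so n₂/n₁ = tan 51.31° = 1.249.

n₂/n₁ ≈ 1.249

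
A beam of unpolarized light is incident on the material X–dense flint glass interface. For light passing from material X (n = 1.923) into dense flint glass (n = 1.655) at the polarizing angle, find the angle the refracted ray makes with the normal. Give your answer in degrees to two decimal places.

θ_B = arctan(n₂/n₁) = arctan(1.655/1.923) = 40.72°.
The refracted ray is perpendicular to the reflected ray, so θ_t = 90° − θ_B = 49.28°.

θ_t ≈ 49.28°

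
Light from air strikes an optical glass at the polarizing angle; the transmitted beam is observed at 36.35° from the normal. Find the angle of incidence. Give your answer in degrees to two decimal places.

Brewster's condition makes the reflected and refracted beams perpendicular: θ_B + θ_t = 90°.
So θ_B = 90° − θ_t = 90° − 36.35° = 53.65°.

θ_B ≈ 53.65°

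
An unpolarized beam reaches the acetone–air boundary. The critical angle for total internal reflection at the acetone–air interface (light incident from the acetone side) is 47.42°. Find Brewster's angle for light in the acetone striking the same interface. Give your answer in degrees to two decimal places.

θ_B ≈ 36.37°

At the critical angle sin θ_c = n₂/n₁, giving n₂/n₁ = sin 47.42° = 0.7363.
Then tan θ_B = n₂/n₁ = 0.7363, so θ_B = arctan 0.7363 = 36.37°.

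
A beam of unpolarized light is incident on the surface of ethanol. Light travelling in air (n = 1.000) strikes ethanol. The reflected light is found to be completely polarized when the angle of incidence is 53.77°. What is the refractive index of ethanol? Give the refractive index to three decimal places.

Full polarization of the reflected beam means tan θ_B = n₂/n₁, where n₁ is the incident medium (air).
n₂ = n₁ tan θ_B = 1.000 × tan 53.77° = 1.365.

n ≈ 1.365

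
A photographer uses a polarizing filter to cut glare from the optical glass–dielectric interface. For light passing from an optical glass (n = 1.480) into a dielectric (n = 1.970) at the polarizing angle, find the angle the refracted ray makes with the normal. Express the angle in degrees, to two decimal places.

θ_t ≈ 36.92°

First find Brewster's angle: tan θ_B = 1.970/1.480 = 1.3311, giving θ_B = 53.08°.
Since θ_B + θ_t = 90° at Brewster incidence, θ_t = 90° − 53.08° = 36.92°.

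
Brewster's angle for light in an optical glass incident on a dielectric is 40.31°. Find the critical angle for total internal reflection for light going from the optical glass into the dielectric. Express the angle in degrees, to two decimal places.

n₂/n₁ = tan 40.31° = 0.8484; the critical angle satisfies sin θ_c = n₂/n₁.
θ_c = arcsin(0.8484) = 58.03°.

θ_c ≈ 58.03°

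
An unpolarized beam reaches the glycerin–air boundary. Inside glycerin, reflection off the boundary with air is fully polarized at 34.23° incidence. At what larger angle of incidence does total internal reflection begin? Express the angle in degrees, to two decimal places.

n₂/n₁ = tan 34.23° = 0.6804; the critical angle satisfies sin θ_c = n₂/n₁.
θ_c = arcsin(0.6804) = 42.87°.

θ_c ≈ 42.87°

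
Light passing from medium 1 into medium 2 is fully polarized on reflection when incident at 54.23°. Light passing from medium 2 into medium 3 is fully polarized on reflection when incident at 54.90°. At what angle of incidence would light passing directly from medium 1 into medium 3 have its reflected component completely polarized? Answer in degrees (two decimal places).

θ_B ≈ 63.15°

n₂/n₁ = tan 54.23° = 1.3881 and n₃/n₂ = tan 54.90° = 1.4229.
Multiplying, n₃/n₁ = 1.3881 × 1.4229 = 1.9750, and θ_B(1→3) = arctan 1.9750 = 63.15°.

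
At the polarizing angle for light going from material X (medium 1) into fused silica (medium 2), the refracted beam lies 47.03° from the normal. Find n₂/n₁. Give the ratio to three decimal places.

n₂/n₁ ≈ 0.932

θ_B + θ_t = 90°, so θ_B = 90° − 47.03° = 42.97°.
Then n₂/n₁ = tan θ_B = tan 42.97° = 0.932.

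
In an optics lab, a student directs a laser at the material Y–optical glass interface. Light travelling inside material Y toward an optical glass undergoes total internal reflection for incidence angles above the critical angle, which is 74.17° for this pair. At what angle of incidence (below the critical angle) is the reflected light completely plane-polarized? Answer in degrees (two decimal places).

θ_B ≈ 43.89°

n₂/n₁ = sin θ_c = sin 74.17° = 0.9621.
tan θ_B equals the same ratio, so θ_B = arctan(0.9621) = 43.89°.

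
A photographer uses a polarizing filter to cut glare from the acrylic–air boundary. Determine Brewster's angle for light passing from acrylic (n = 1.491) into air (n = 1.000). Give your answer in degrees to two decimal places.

Here n₂/n₁ = 1.000/1.491 = 0.6707, and Brewster's law gives tan θ_B = n₂/n₁.
So θ_B = arctan 0.6707 = 33.85°.

θ_B ≈ 33.85°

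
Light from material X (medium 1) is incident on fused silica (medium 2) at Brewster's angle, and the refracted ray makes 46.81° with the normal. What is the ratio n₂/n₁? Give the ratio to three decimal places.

n₂/n₁ ≈ 0.939

At Brewster incidence θ_B = 90° − θ_t = 90° − 46.81° = 43.19°.
tan θ_B = n₂/n₁, so n₂/n₁ = tan 43.19° = 0.939.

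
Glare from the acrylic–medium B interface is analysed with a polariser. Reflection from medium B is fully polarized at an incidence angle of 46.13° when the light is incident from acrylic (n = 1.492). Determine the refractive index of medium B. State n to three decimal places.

n ≈ 1.552

At Brewster's angle, tan θ_B = n₂/n₁ with n₁ on the incident side (acrylic) and n₂ on the transmitted side (medium B).
n₂ = n₁ tan θ_B = 1.492 × tan 46.13° = 1.552.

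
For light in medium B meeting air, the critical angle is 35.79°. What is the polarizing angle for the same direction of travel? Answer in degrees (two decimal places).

θ_B ≈ 30.32°

At the critical angle sin θ_c = n₂/n₁, giving n₂/n₁ = sin 35.79° = 0.5848.
Then tan θ_B = n₂/n₁ = 0.5848, so θ_B = arctan 0.5848 = 30.32°.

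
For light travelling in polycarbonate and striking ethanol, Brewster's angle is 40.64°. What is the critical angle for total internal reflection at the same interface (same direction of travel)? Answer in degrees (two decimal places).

tan θ_B = n₂/n₁ = tan 40.64° = 0.8583.
Total internal reflection: sin θ_c = n₂/n₁ = 0.8583.
θ_c = arcsin(0.8583) = 59.13°.

θ_c ≈ 59.13°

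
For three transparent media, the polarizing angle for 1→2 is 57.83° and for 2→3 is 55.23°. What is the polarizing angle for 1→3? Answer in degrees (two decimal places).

θ_B ≈ 66.41°

n₂/n₁ = tan 57.83° = 1.5898 and n₃/n₂ = tan 55.23° = 1.4404.
Multiplying, n₃/n₁ = 1.5898 × 1.4404 = 2.2900, and θ_B(1→3) = arctan 2.2900 = 66.41°.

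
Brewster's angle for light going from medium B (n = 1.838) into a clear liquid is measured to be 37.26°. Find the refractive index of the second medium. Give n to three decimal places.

Full polarization of the reflected beam means tan θ_B = n₂/n₁, where n₁ is the incident medium (medium B).
n₂ = n₁ tan θ_B = 1.838 × tan 37.26° = 1.398.

n ≈ 1.398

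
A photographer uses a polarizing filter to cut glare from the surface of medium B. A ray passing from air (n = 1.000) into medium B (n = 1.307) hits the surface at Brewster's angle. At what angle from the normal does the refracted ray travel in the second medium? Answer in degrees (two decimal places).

θ_t ≈ 37.42°

θ_B = arctan(n₂/n₁) = arctan(1.307/1.000) = 52.58°.
The refracted ray is perpendicular to the reflected ray, so θ_t = 90° − θ_B = 37.42°.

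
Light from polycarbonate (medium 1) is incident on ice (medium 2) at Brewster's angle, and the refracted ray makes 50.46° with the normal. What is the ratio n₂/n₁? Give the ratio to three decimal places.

At Brewster incidence θ_B = 90° − θ_t = 90° − 50.46° = 39.54°.
Then n₂/n₁ = tan θ_B = tan 39.54° = 0.826.

n₂/n₁ ≈ 0.826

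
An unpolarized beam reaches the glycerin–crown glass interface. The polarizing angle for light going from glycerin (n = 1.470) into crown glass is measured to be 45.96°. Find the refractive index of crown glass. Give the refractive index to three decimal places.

Full polarization of the reflected beam means tan θ_B = n₂/n₁, where n₁ is the incident medium (glycerin).
n₂ = n₁ tan θ_B = 1.470 × tan 45.96° = 1.520.

n ≈ 1.520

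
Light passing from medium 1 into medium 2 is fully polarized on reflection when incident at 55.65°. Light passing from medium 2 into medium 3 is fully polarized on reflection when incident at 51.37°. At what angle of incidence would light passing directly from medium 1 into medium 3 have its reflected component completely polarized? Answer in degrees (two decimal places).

θ_B ≈ 61.36°

tan θ_B(1→2) = n₂/n₁ = tan 55.65° = 1.4632.
tan θ_B(2→3) = n₃/n₂ = tan 51.37° = 1.2513.
n₃/n₁ = 1.8310. Then tan θ_B(1→3) = n₃/n₁, so θ_B(1→3) = arctan(1.8310) = 61.36°.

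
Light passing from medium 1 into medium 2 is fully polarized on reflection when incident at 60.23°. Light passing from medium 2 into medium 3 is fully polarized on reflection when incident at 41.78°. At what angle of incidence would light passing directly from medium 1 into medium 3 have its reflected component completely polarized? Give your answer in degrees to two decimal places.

θ_B ≈ 57.37°

Each Brewster angle gives a ratio: n₂/n₁ = tan 60.23° = 1.7482, n₃/n₂ = tan 41.78° = 0.8935.
So n₃/n₁ = (n₂/n₁)(n₃/n₂) = 1.7482 × 0.8935 = 1.5620.
θ_B(1→3) = arctan(1.5620) = 57.37°.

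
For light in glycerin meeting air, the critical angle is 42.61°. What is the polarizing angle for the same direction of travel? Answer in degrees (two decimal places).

sin θ_c = n₂/n₁, so n₂/n₁ = sin 42.61° = 0.6770.
Brewster: tan θ_B = n₂/n₁ = 0.6770.
θ_B = arctan(0.6770) = 34.10°.

θ_B ≈ 34.10°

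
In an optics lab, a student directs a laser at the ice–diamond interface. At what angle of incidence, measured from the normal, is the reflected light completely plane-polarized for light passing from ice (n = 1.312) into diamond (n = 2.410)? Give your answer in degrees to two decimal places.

θ_B ≈ 61.44°

tan θ_B = n₂/n₁ = 2.410/1.312 = 1.8369.
θ_B = arctan(1.8369) = 61.44°.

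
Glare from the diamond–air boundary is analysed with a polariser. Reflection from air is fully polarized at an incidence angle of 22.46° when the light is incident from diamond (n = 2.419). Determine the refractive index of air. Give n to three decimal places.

Full polarization of the reflected beam means tan θ_B = n₂/n₁, where n₁ is the incident medium (diamond).
n₂ = n₁ tan θ_B = 2.419 × tan 22.46° = 1.000.

n ≈ 1.000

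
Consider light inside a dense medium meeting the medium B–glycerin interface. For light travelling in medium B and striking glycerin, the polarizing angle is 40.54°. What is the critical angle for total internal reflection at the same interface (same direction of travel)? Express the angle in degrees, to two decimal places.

θ_c ≈ 58.79°

tan θ_B = n₂/n₁ = tan 40.54° = 0.8553.
Total internal reflection: sin θ_c = n₂/n₁ = 0.8553.
θ_c = arcsin(0.8553) = 58.79°.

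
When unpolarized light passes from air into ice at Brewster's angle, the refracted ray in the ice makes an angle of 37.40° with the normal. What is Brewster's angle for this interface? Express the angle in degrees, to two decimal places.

θ_B ≈ 52.60°

Since the reflected and refracted rays are at right angles at the polarizing angle, θ_B + θ_t = 90°.
So θ_B = 90° − θ_t = 90° − 37.40° = 52.60°.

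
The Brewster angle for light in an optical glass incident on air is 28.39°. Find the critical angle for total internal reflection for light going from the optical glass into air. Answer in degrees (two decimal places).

tan θ_B = n₂/n₁ = tan 28.39° = 0.5405.
Total internal reflection: sin θ_c = n₂/n₁ = 0.5405.
θ_c = arcsin(0.5405) = 32.72°.

θ_c ≈ 32.72°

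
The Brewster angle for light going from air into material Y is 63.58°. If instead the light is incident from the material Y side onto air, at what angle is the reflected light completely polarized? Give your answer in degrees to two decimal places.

θ_B' ≈ 26.42°

The two Brewster angles are complementary: θ_B' = 90° − θ_B = 90° − 63.58° = 26.42°.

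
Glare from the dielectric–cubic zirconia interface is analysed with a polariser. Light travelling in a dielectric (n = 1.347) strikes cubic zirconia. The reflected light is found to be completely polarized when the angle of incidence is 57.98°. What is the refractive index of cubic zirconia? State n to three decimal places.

Brewster's law: tan θ_B = n₂/n₁ (light incident in a dielectric, refracted into cubic zirconia).
n₂ = n₁ tan θ_B = 1.347 × tan 57.98° = 2.154.

n ≈ 2.154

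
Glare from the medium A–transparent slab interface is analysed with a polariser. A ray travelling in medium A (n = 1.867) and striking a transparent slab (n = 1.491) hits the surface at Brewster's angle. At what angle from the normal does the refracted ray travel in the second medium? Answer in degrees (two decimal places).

θ_t ≈ 51.39°

tan θ_B = n₂/n₁ = 1.491/1.867 = 0.7986, so θ_B = 38.61°.
At Brewster's angle the reflected and refracted rays are perpendicular, so θ_t = 90° − θ_B = 90° − 38.61° = 51.39°.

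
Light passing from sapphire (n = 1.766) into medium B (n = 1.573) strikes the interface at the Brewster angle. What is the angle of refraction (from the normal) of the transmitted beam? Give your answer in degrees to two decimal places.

θ_t ≈ 48.31°

θ_B = arctan(n₂/n₁) = arctan(1.573/1.766) = 41.69°.
Since θ_B + θ_t = 90° at Brewster incidence, θ_t = 90° − 41.69° = 48.31°.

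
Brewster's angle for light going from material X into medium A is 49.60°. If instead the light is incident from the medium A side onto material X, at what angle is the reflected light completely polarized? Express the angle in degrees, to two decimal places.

tan θ_B' = n₁/n₂ = 1/tan θ_B, so θ_B' = 90° − θ_B.
θ_B' = 90° − 49.60° = 40.40°.

θ_B' ≈ 40.40°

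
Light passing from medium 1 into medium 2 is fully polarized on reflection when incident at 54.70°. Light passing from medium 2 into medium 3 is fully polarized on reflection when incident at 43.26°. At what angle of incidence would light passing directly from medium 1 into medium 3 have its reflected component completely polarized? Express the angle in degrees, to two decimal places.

θ_B ≈ 53.04°

Each Brewster angle gives a ratio: n₂/n₁ = tan 54.70° = 1.4124, n₃/n₂ = tan 43.26° = 0.9410.
So n₃/n₁ = (n₂/n₁)(n₃/n₂) = 1.4124 × 0.9410 = 1.3291.
θ_B(1→3) = arctan(1.3291) = 53.04°.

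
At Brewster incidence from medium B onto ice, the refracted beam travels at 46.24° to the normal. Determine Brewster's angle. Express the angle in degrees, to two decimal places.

Since the reflected and refracted rays are at right angles at the polarizing angle, θ_B + θ_t = 90°.
So θ_B = 90° − θ_t = 90° − 46.24° = 43.76°.

θ_B ≈ 43.76°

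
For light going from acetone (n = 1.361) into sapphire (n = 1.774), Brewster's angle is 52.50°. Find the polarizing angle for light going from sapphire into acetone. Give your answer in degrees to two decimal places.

θ_B' ≈ 37.50°

The two Brewster angles are complementary: θ_B' = 90° − θ_B = 90° − 52.50° = 37.50°.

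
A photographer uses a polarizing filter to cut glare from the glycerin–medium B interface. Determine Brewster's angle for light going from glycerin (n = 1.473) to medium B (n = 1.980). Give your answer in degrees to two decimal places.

θ_B ≈ 53.35°

Brewster's condition: tan θ_B = n₂/n₁ = 1.980/1.473 = 1.3442. Taking the arctangent, θ_B = 53.35°.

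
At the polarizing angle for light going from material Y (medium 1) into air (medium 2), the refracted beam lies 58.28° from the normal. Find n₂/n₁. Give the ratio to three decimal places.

At Brewster incidence θ_B = 90° − θ_t = 90° − 58.28° = 31.72°.
Then n₂/n₁ = tan θ_B = tan 31.72° = 0.618.

n₂/n₁ ≈ 0.618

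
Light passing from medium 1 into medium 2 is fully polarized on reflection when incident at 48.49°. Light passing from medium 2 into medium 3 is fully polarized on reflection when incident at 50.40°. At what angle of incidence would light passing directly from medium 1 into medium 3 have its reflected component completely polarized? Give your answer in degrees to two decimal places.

tan θ_B(1→2) = n₂/n₁ = tan 48.49° = 1.1299.
tan θ_B(2→3) = n₃/n₂ = tan 50.40° = 1.2088.
n₃/n₁ = 1.3658. Then tan θ_B(1→3) = n₃/n₁, so θ_B(1→3) = arctan(1.3658) = 53.79°.

θ_B ≈ 53.79°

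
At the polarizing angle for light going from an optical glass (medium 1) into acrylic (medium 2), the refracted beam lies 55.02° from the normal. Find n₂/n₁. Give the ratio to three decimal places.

n₂/n₁ ≈ 0.700

θ_B + θ_t = 90°, so θ_B = 90° − 55.02° = 34.98°.
Then n₂/n₁ = tan θ_B = tan 34.98° = 0.700.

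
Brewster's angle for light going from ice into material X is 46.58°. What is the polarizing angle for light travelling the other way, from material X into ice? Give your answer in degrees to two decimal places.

θ_B' ≈ 43.42°

Reversing the direction swaps n₁ and n₂, so tan θ_B' = 1/tan θ_B and θ_B' = 90° − θ_B.
Hence θ_B' = 90° − 46.58° = 43.42°.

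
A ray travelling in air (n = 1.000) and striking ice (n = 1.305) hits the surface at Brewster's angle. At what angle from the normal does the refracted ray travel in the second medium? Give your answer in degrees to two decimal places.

θ_t ≈ 37.46°

First find Brewster's angle: tan θ_B = 1.305/1.000 = 1.3050, giving θ_B = 52.54°.
Since θ_B + θ_t = 90° at Brewster incidence, θ_t = 90° − 52.54° = 37.46°.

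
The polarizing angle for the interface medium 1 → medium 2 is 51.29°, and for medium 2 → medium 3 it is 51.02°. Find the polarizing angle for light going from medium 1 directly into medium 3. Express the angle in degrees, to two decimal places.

n₂/n₁ = tan 51.29° = 1.2478 and n₃/n₂ = tan 51.02° = 1.2358.
n₃/n₁ = 1.5420. Then tan θ_B(1→3) = n₃/n₁, so θ_B(1→3) = arctan(1.5420) = 57.04°.

θ_B ≈ 57.04°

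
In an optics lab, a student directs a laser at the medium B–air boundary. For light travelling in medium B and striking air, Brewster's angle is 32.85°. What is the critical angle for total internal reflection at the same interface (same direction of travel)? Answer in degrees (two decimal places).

tan θ_B = n₂/n₁ = tan 32.85° = 0.6457.
Total internal reflection: sin θ_c = n₂/n₁ = 0.6457.
θ_c = arcsin(0.6457) = 40.22°.

θ_c ≈ 40.22°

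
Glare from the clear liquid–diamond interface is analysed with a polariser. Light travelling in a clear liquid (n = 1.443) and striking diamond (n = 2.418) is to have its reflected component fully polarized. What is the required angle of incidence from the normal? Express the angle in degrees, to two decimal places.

θ_B ≈ 59.17°

The reflected p-component vanishes when tan θ_B = n₂/n₁.
Here n₂/n₁ = 2.418/1.443 = 1.6757, and Brewster's law gives tan θ_B = n₂/n₁.
θ_B = arctan(1.6757) = 59.17°.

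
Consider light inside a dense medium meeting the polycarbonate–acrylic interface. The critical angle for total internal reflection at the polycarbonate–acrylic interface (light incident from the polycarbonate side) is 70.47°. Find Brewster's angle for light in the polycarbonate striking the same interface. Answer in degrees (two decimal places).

sin θ_c = n₂/n₁, so n₂/n₁ = sin 70.47° = 0.9425.
Brewster: tan θ_B = n₂/n₁ = 0.9425.
θ_B = arctan(0.9425) = 43.30°.

θ_B ≈ 43.30°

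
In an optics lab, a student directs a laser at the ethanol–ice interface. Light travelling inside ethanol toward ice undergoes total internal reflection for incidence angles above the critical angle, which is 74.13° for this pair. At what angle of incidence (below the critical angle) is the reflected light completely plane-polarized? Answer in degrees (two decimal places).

θ_B ≈ 43.89°

sin θ_c = n₂/n₁, so n₂/n₁ = sin 74.13° = 0.9619.
Brewster: tan θ_B = n₂/n₁ = 0.9619.
θ_B = arctan(0.9619) = 43.89°.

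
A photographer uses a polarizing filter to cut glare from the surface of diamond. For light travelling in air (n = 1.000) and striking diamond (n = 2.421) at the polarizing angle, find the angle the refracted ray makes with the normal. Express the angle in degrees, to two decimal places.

tan θ_B = n₂/n₁ = 2.421/1.000 = 2.4210, so θ_B = 67.56°.
At Brewster's angle the reflected and refracted rays are perpendicular, so θ_t = 90° − θ_B = 90° − 67.56° = 22.44°.

θ_t ≈ 22.44°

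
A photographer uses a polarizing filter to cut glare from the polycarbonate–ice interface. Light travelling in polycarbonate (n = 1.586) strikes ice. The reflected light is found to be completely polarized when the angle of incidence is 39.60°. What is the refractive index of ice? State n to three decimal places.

n ≈ 1.312

At the Brewster angle, tan θ_B = n₂/n₁ with n₁ on the incident side (polycarbonate) and n₂ on the transmitted side (ice).
n₂ = n₁ tan θ_B = 1.586 × tan 39.60° = 1.312.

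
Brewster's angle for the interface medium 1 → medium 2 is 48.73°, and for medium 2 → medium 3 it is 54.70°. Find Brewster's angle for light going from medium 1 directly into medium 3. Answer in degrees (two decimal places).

θ_B ≈ 58.14°

Each Brewster angle gives a ratio: n₂/n₁ = tan 48.73° = 1.1395, n₃/n₂ = tan 54.70° = 1.4124.
Multiplying, n₃/n₁ = 1.1395 × 1.4124 = 1.6093, and θ_B(1→3) = arctan 1.6093 = 58.14°.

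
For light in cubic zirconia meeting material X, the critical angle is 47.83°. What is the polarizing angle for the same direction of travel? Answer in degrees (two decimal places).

θ_B ≈ 36.54°

n₂/n₁ = sin θ_c = sin 47.83° = 0.7412.
tan θ_B equals the same ratio, so θ_B = arctan(0.7412) = 36.54°.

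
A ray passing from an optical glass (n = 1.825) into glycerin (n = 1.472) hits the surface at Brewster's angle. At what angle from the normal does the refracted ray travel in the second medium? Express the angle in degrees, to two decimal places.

tan θ_B = n₂/n₁ = 1.472/1.825 = 0.8066, so θ_B = 38.89°.
At Brewster's angle the reflected and refracted rays are perpendicular, so θ_t = 90° − θ_B = 90° − 38.89° = 51.11°.

θ_t ≈ 51.11°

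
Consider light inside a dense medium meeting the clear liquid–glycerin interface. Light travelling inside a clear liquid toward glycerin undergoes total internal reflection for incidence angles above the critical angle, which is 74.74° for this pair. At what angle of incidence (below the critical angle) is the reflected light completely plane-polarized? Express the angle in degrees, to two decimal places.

θ_B ≈ 43.97°

At the critical angle sin θ_c = n₂/n₁, giving n₂/n₁ = sin 74.74° = 0.9647.
Then tan θ_B = n₂/n₁ = 0.9647, so θ_B = arctan 0.9647 = 43.97°.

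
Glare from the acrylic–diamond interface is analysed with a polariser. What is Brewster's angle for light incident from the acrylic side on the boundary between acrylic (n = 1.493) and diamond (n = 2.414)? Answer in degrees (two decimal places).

At Brewster's angle the reflected and refracted rays are perpendicular, which with Snell's law gives tan θ_B = n₂/n₁.
Here n₂/n₁ = 2.414/1.493 = 1.6169, and Brewster's law gives tan θ_B = n₂/n₁.
So θ_B = arctan 1.6169 = 58.26°.

θ_B ≈ 58.26°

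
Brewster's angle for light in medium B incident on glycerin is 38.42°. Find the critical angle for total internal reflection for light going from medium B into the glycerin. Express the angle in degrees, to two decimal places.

From Brewster, n₂/n₁ = tan θ_B = tan 38.42° = 0.7932.
Then sin θ_c = n₂/n₁ = 0.7932, so θ_c = arcsin 0.7932 = 52.48°.

θ_c ≈ 52.48°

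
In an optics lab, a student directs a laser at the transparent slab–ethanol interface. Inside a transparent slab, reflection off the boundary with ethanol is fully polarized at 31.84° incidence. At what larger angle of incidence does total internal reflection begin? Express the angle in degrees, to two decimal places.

tan θ_B = n₂/n₁ = tan 31.84° = 0.6210.
Total internal reflection: sin θ_c = n₂/n₁ = 0.6210.
θ_c = arcsin(0.6210) = 38.39°.

θ_c ≈ 38.39°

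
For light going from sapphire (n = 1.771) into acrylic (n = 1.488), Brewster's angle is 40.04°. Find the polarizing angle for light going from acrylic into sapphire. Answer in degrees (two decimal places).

tan θ_B' = n₁/n₂ = 1/tan θ_B, so θ_B' = 90° − θ_B.
θ_B' = 90° − 40.04° = 49.96°.

θ_B' ≈ 49.96°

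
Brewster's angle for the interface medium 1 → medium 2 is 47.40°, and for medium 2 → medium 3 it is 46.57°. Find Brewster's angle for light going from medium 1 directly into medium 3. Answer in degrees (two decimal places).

Each Brewster angle gives a ratio: n₂/n₁ = tan 47.40° = 1.0875, n₃/n₂ = tan 46.57° = 1.0564.
n₃/n₁ = 1.1488. Then tan θ_B(1→3) = n₃/n₁, so θ_B(1→3) = arctan(1.1488) = 48.96°.

θ_B ≈ 48.96°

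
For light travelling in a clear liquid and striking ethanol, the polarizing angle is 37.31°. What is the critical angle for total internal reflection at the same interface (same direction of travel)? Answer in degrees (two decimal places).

n₂/n₁ = tan 37.31° = 0.7621; the critical angle satisfies sin θ_c = n₂/n₁.
θ_c = arcsin(0.7621) = 49.65°.

θ_c ≈ 49.65°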